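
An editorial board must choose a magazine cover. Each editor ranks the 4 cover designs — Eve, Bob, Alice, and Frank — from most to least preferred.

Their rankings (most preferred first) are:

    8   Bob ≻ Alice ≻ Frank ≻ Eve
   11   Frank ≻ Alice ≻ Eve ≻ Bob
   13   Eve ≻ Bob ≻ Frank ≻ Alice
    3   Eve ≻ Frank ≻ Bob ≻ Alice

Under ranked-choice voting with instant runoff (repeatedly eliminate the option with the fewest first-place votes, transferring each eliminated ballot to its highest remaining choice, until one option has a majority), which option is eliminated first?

Alice

Round 1: Eve 16, Frank 11, Bob 8, Alice 0. Alice has the fewest and is eliminated.
Round 2: Eve 16, Frank 11, Bob 8. Bob has the fewest and is eliminated.
Round 3: Frank 19, Eve 16. Frank has a majority.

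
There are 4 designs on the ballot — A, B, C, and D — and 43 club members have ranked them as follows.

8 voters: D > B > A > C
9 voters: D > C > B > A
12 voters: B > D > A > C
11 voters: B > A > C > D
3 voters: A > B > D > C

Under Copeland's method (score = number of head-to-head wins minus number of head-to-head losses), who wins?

B

Pairwise results:
  A vs B: B wins 40–3.
  A vs C: A wins 34–9.
  A vs D: D wins 29–14.
  B vs C: B wins 34–9.
  B vs D: B wins 26–17.
  C vs D: D wins 32–11.
Copeland scores (wins − losses):
  A: 1 − 2 = -1
  B: 3 − 0 = 3
  C: 0 − 3 = -3
  D: 2 − 1 = 1
B has the best Copeland score.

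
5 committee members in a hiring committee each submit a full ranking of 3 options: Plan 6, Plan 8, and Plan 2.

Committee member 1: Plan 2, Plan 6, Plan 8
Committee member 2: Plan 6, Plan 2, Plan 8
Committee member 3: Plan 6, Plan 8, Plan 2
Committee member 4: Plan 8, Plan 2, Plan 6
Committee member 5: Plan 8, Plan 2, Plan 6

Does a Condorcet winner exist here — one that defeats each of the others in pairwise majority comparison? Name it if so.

None — there is no Condorcet winner

Head-to-head results (5 voters total):
Plan 6 vs Plan 8: Plan 6 wins 3–2.
Plan 6 vs Plan 2: Plan 2 wins 3–2.
Plan 8 vs Plan 2: Plan 8 wins 3–2.
No candidate beats all others: Plan 6 beats Plan 8 beats Plan 2 beats Plan 6, a majority cycle.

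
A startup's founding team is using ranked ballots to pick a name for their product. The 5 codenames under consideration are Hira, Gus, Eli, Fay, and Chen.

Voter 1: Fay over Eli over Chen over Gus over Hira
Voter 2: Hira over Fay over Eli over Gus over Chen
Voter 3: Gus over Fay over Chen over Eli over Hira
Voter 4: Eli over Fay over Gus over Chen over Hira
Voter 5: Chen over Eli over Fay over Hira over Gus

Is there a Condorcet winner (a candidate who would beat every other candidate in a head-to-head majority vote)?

Head-to-head results (5 voters total):
Hira vs Gus: Gus wins 3–2.
Hira vs Eli: Eli wins 4–1.
Hira vs Fay: Fay wins 4–1.
Hira vs Chen: Chen wins 4–1.
Gus vs Eli: Eli wins 4–1.
Gus vs Fay: Fay wins 4–1.
Gus vs Chen: Gus wins 3–2.
Eli vs Fay: Fay wins 3–2.
Eli vs Chen: Eli wins 3–2.
Fay vs Chen: Fay wins 4–1.
Fay beats each rival — Hira (4–1), Gus (4–1), Eli (3–2), Chen (4–1) — so Fay is the Condorcet winner.

Yes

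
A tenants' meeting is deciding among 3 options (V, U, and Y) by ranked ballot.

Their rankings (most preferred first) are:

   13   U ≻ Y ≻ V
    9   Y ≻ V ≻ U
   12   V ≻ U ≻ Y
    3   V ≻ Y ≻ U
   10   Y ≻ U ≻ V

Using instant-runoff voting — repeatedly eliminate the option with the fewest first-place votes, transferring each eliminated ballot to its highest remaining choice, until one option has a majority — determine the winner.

Y

Round 1: Y 19, V 15, U 13. U has the fewest and is eliminated.
Round 2: Y 32, V 15. Y has a majority.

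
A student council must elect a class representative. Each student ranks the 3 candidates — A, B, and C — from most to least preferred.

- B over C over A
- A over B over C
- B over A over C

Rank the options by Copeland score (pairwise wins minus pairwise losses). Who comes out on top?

Pairwise results:
  A vs B: B wins 2–1.
  A vs C: A wins 2–1.
  B vs C: B wins 3–0.
Copeland scores (wins − losses):
  A: 1 − 1 = 0
  B: 2 − 0 = 2
  C: 0 − 2 = -2
B has the best Copeland score.

B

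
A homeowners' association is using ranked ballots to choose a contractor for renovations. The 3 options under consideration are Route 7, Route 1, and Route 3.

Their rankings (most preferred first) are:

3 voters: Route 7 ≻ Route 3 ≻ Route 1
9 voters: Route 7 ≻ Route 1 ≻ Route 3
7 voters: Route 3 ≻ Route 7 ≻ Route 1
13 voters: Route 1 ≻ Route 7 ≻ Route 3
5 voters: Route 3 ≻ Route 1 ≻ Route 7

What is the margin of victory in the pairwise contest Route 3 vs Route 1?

Ballots ranking Route 3 above Route 1: 3+7+5 = 15.
Ballots ranking Route 1 above Route 3: 9+13 = 22.
Route 1 wins 22–15, a margin of 7.

7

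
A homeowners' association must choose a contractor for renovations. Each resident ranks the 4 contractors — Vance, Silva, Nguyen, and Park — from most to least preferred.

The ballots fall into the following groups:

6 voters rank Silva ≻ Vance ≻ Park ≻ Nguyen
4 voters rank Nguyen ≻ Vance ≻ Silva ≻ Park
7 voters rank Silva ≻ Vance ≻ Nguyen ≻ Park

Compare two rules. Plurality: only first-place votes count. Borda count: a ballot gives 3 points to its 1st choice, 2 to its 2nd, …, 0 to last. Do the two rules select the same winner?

Yes

Plurality first-place counts: Vance 0, Silva 13, Nguyen 4, Park 0 → Silva.
Borda totals: Vance 34, Silva 43, Nguyen 19, Park 6 → Silva.
The two rules agree on Silva.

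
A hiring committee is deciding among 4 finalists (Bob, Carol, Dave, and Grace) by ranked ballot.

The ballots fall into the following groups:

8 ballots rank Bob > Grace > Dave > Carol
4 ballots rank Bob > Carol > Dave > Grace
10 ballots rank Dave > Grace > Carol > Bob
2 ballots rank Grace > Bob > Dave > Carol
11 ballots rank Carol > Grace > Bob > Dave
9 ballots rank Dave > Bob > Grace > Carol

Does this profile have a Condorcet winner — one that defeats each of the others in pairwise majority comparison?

Head-to-head results (44 voters total):
Bob vs Carol: Bob wins 23–21.
Bob vs Dave: Bob wins 25–19.
Bob vs Grace: Grace wins 23–21.
Carol vs Dave: Dave wins 29–15.
Carol vs Grace: Grace wins 29–15.
Dave vs Grace: Dave wins 23–21.
No candidate beats all others: Bob beats Dave beats Grace beats Bob, a majority cycle.

No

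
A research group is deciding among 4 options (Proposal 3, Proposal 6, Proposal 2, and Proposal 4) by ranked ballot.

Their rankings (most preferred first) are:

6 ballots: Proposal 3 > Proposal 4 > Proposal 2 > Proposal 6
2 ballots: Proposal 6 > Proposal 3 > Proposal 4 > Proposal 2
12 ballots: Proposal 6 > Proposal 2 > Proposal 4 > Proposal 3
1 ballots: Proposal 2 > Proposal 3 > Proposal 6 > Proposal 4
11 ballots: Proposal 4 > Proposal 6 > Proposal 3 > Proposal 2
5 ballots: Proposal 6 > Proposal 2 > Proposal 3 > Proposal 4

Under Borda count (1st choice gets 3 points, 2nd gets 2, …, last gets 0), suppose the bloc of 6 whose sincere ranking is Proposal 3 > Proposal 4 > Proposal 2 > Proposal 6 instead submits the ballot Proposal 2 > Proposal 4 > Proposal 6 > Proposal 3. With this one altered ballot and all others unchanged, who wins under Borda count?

Borda totals with the altered ballot: Proposal 3 22, Proposal 6 86, Proposal 2 55, Proposal 4 59.
The winner is unchanged: still Proposal 6.

Proposal 6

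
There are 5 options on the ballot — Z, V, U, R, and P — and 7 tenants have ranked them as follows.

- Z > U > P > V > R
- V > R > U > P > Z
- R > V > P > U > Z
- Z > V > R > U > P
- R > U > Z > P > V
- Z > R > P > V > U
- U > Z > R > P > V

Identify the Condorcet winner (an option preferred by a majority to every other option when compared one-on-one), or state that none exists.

No Condorcet winner

Head-to-head results (7 voters total):
Z vs V: Z wins 5–2.
Z vs U: U wins 4–3.
Z vs R: Z wins 4–3.
Z vs P: Z wins 5–2.
V vs U: V wins 4–3.
V vs R: R wins 4–3.
V vs P: P wins 4–3.
U vs R: R wins 5–2.
U vs P: U wins 5–2.
R vs P: R wins 6–1.
No candidate beats all others: Z beats V beats U beats Z, a majority cycle.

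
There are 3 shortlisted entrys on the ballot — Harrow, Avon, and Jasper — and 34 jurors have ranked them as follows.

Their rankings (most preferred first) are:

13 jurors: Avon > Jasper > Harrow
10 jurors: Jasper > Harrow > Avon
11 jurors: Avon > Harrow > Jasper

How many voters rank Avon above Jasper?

24

Ballots ranking Avon above Jasper: 13+11 = 24.
Ballots ranking Jasper above Avon: 10.
So 24 of 34 voters prefer Avon to Jasper.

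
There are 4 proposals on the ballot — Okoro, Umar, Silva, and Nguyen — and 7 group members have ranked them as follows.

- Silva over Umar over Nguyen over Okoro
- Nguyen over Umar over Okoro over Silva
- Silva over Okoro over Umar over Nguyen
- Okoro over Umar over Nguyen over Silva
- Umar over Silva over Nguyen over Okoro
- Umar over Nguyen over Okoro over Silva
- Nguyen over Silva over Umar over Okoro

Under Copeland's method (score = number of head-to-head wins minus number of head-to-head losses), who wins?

Pairwise results:
  Okoro vs Umar: Umar wins 5–2.
  Okoro vs Silva: Silva wins 4–3.
  Okoro vs Nguyen: Nguyen wins 5–2.
  Umar vs Silva: Umar wins 4–3.
  Umar vs Nguyen: Umar wins 5–2.
  Silva vs Nguyen: Nguyen wins 4–3.
Copeland scores (wins − losses):
  Okoro: 0 − 3 = -3
  Umar: 3 − 0 = 3
  Silva: 1 − 2 = -1
  Nguyen: 2 − 1 = 1
Umar has the best Copeland score.

Umar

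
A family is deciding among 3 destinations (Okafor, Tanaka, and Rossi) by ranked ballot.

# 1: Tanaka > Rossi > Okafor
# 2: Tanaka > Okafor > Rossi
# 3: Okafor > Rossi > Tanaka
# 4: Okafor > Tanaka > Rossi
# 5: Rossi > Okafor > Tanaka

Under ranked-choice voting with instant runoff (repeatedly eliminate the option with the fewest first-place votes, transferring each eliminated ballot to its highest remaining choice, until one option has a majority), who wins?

Round 1: Okafor 2, Tanaka 2, Rossi 1. Rossi has the fewest and is eliminated.
Round 2: Okafor 3, Tanaka 2. Okafor has a majority.

Okafor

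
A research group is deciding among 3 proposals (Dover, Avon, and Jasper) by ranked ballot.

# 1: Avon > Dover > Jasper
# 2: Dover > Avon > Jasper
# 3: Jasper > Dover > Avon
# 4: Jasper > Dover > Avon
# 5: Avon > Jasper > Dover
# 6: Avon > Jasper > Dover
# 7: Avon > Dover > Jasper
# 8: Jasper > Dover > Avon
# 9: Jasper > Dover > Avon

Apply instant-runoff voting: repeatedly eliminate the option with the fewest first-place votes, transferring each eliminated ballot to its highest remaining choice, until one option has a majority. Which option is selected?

Avon

Round 1: Avon 4, Jasper 4, Dover 1. Dover has the fewest and is eliminated.
Round 2: Avon 5, Jasper 4. Avon has a majority.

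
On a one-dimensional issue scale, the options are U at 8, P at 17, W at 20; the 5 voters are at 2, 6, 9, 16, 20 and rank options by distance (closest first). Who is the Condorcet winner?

U

With single-peaked preferences on a line, the Condorcet winner is the candidate closest to the median voter.
The median voter (position 9) is closest to U at 8.
Check: U vs P — voters closer to U: 3 of 5.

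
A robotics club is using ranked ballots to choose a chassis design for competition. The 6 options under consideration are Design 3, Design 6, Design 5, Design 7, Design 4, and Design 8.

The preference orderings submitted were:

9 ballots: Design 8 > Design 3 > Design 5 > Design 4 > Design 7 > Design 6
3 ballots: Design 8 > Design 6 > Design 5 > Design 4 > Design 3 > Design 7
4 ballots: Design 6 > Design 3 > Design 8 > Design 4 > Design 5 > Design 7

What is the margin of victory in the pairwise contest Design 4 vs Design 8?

16

Ballots ranking Design 4 above Design 8: 0.
Ballots ranking Design 8 above Design 4: 9+3+4 = 16.
Design 8 wins 16–0, a margin of 16.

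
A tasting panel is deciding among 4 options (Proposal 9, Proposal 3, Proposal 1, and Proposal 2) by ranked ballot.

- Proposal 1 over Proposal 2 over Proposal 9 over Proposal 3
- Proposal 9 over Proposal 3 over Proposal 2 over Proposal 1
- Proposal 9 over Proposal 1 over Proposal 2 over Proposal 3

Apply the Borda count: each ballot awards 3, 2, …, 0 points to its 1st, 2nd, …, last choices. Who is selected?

Proposal 9

Borda scores:
  Proposal 9: 1 + 3 + 3 = 7
  Proposal 3: 0 + 2 + 0 = 2
  Proposal 1: 3 + 0 + 2 = 5
  Proposal 2: 2 + 1 + 1 = 4
Proposal 9 has the highest total.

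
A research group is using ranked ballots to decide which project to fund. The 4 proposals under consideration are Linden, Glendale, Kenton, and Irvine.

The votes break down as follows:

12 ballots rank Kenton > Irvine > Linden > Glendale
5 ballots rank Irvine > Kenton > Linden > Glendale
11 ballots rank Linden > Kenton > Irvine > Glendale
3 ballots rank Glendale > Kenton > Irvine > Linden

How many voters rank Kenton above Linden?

Ballots ranking Kenton above Linden: 12+5+3 = 20.
Ballots ranking Linden above Kenton: 11.
So 20 of 31 voters prefer Kenton to Linden.

20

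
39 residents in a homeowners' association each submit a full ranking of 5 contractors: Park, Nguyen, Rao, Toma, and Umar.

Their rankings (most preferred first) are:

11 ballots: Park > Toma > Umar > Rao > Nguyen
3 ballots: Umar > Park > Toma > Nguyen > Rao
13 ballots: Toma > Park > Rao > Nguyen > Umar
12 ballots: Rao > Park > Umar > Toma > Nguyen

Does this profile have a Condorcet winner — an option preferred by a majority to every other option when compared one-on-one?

Head-to-head results (39 voters total):
Park vs Nguyen: Park wins 39–0.
Park vs Rao: Park wins 27–12.
Park vs Toma: Park wins 26–13.
Park vs Umar: Park wins 36–3.
Nguyen vs Rao: Rao wins 36–3.
Nguyen vs Toma: Toma wins 39–0.
Nguyen vs Umar: Umar wins 26–13.
Rao vs Toma: Toma wins 27–12.
Rao vs Umar: Rao wins 25–14.
Toma vs Umar: Toma wins 24–15.
Park beats each rival — Nguyen (39–0), Rao (27–12), Toma (26–13), Umar (36–3) — so Park is the Condorcet winner.

Yes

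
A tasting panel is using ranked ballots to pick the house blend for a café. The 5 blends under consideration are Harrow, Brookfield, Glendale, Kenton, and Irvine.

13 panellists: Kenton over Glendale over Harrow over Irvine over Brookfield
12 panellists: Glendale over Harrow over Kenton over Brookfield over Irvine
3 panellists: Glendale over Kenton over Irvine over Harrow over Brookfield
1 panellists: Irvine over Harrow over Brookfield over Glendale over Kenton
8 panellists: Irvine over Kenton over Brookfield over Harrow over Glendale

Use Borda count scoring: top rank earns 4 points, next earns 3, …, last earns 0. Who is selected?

Borda scores:
  Harrow: 13·2 + 12·3 + 3·1 + 3 + 8·1 = 76
  Brookfield: 13·0 + 12·1 + 3·0 + 2 + 8·2 = 30
  Glendale: 13·3 + 12·4 + 3·4 + 1 + 8·0 = 100
  Kenton: 13·4 + 12·2 + 3·3 + 0 + 8·3 = 109
  Irvine: 13·1 + 12·0 + 3·2 + 4 + 8·4 = 55
Kenton has the highest total.

Kenton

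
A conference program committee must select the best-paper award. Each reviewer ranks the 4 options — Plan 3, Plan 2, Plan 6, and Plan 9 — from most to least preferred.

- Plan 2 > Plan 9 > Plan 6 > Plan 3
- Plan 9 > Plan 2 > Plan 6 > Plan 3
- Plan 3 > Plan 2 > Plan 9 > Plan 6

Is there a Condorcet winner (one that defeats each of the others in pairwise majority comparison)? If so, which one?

Head-to-head results (3 voters total):
Plan 3 vs Plan 2: Plan 2 wins 2–1.
Plan 3 vs Plan 6: Plan 6 wins 2–1.
Plan 3 vs Plan 9: Plan 9 wins 2–1.
Plan 2 vs Plan 6: Plan 2 wins 3–0.
Plan 2 vs Plan 9: Plan 2 wins 2–1.
Plan 6 vs Plan 9: Plan 9 wins 3–0.
Plan 2 beats each rival — Plan 3 (2–1), Plan 6 (3–0), Plan 9 (2–1) — so Plan 2 is the Condorcet winner.

Plan 2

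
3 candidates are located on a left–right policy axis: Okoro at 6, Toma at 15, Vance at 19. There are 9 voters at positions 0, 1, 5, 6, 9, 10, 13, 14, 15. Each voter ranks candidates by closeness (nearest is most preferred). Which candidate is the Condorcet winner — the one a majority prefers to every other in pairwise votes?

With single-peaked preferences on a line, the Condorcet winner is the candidate closest to the median voter.
The median voter (position 9) is closest to Okoro at 6.
Check: Okoro vs Toma — voters closer to Okoro: 6 of 9.

Okoro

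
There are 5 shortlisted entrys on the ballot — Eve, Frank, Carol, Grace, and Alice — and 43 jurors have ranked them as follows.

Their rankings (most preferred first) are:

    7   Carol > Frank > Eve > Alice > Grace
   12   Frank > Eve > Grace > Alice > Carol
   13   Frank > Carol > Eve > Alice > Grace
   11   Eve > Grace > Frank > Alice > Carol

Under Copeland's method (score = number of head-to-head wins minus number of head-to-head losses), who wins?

Pairwise results:
  Eve vs Frank: Frank wins 32–11.
  Eve vs Carol: Eve wins 23–20.
  Eve vs Grace: Eve wins 43–0.
  Eve vs Alice: Eve wins 43–0.
  Frank vs Carol: Frank wins 36–7.
  Frank vs Grace: Frank wins 32–11.
  Frank vs Alice: Frank wins 43–0.
  Carol vs Grace: Grace wins 23–20.
  Carol vs Alice: Alice wins 23–20.
  Grace vs Alice: Grace wins 23–20.
Copeland scores (wins − losses):
  Eve: 3 − 1 = 2
  Frank: 4 − 0 = 4
  Carol: 0 − 4 = -4
  Grace: 2 − 2 = 0
  Alice: 1 − 3 = -2
Frank has the best Copeland score.

Frank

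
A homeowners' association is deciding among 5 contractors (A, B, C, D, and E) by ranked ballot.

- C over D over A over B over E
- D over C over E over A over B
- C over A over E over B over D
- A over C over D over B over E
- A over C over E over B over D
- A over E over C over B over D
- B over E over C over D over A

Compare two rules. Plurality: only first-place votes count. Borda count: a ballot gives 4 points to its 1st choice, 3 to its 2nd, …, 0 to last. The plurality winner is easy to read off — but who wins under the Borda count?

C

Plurality first-place counts: A 3, B 1, C 2, D 1, E 0 → A.
Borda totals: A 18, B 9, C 21, D 10, E 12 → C.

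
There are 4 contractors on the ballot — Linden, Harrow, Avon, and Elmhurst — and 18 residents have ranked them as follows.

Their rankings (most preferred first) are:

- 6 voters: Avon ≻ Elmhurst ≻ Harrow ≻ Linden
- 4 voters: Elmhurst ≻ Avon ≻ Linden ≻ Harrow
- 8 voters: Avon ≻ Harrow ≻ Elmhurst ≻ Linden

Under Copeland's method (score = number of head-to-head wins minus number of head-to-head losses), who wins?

Avon

Pairwise results:
  Linden vs Harrow: Harrow wins 14–4.
  Linden vs Avon: Avon wins 18–0.
  Linden vs Elmhurst: Elmhurst wins 18–0.
  Harrow vs Avon: Avon wins 18–0.
  Harrow vs Elmhurst: Elmhurst wins 10–8.
  Avon vs Elmhurst: Avon wins 14–4.
Copeland scores (wins − losses):
  Linden: 0 − 3 = -3
  Harrow: 1 − 2 = -1
  Avon: 3 − 0 = 3
  Elmhurst: 2 − 1 = 1
Avon has the best Copeland score.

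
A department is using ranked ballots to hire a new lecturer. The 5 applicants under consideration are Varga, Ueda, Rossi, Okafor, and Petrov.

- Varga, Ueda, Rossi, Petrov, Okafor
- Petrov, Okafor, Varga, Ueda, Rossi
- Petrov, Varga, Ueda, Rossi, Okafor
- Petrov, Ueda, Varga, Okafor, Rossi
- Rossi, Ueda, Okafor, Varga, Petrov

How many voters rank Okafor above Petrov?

1

Ballots ranking Okafor above Petrov: 1.
Ballots ranking Petrov above Okafor: 4.
So 1 of 5 voters prefer Okafor to Petrov.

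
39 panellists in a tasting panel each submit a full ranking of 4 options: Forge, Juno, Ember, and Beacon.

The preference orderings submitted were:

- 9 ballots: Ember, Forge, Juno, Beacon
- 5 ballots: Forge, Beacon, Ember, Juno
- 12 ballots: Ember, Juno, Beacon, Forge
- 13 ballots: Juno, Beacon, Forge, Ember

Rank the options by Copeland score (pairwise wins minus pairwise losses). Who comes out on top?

Ember

Pairwise results:
  Forge vs Juno: Juno wins 25–14.
  Forge vs Ember: Ember wins 21–18.
  Forge vs Beacon: Beacon wins 25–14.
  Juno vs Ember: Ember wins 26–13.
  Juno vs Beacon: Juno wins 34–5.
  Ember vs Beacon: Ember wins 21–18.
Copeland scores (wins − losses):
  Forge: 0 − 3 = -3
  Juno: 2 − 1 = 1
  Ember: 3 − 0 = 3
  Beacon: 1 − 2 = -1
Ember has the best Copeland score.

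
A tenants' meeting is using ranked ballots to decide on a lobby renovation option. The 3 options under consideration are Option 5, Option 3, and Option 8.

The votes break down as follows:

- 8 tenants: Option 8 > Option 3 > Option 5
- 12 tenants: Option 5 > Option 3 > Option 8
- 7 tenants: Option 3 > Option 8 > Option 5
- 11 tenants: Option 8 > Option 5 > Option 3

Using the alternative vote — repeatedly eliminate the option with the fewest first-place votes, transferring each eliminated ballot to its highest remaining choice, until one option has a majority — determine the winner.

Round 1: Option 8 19, Option 5 12, Option 3 7. Option 3 has the fewest and is eliminated.
Round 2: Option 8 26, Option 5 12. Option 8 has a majority.

Option 8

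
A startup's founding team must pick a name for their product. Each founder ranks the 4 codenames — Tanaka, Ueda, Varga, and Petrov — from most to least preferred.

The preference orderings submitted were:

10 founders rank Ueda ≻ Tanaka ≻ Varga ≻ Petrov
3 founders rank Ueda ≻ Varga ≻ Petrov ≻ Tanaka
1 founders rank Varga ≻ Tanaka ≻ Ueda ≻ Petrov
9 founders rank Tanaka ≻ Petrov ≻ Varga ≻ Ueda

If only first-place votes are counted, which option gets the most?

Ueda

First-place vote totals:
  Tanaka: 9
  Ueda: 13
  Varga: 1
  Petrov: 0
Ueda has the most first-place votes.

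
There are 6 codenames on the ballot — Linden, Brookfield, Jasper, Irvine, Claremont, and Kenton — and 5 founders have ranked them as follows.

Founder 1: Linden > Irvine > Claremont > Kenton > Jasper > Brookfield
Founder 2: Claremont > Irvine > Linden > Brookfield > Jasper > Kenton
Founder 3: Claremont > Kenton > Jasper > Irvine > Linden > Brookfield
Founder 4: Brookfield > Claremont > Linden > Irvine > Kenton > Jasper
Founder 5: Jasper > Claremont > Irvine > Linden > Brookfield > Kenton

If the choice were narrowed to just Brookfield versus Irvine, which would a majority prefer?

Ballots ranking Brookfield above Irvine: 1.
Ballots ranking Irvine above Brookfield: 4.
Irvine wins the head-to-head, 4–1.

Irvine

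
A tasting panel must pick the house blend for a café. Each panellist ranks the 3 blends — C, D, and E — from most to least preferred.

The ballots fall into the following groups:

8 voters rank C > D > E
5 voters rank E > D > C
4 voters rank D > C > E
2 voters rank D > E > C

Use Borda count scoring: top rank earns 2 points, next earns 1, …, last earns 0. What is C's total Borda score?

Borda scores:
  C: 8·2 + 5·0 + 4·1 + 2·0 = 20
  D: 8·1 + 5·1 + 4·2 + 2·2 = 25
  E: 8·0 + 5·2 + 4·0 + 2·1 = 12

20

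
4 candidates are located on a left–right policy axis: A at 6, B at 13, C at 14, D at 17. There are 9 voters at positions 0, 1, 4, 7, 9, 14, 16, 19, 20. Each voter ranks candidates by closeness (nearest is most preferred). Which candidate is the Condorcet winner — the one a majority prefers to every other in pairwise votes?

With single-peaked preferences on a line, the Condorcet winner is the candidate closest to the median voter.
The median voter (position 9) is closest to A at 6.
Check: A vs B — voters closer to A: 5 of 9.

A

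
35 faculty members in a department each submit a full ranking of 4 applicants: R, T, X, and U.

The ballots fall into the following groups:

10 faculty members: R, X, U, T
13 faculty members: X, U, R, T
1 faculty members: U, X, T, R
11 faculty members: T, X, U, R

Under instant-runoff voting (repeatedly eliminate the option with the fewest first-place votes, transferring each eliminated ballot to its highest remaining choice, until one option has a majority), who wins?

Round 1: X 13, T 11, R 10, U 1. U has the fewest and is eliminated.
Round 2: X 14, T 11, R 10. R has the fewest and is eliminated.
Round 3: X 24, T 11. X has a majority.

X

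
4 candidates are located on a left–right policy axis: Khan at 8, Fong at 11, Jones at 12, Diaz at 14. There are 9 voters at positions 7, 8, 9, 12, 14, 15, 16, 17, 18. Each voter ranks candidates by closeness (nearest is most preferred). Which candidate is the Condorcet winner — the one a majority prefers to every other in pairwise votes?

With single-peaked preferences on a line, the Condorcet winner is the candidate closest to the median voter.
The median voter (position 14) is closest to Diaz at 14.
Check: Diaz vs Jones — voters closer to Diaz: 5 of 9.

Diaz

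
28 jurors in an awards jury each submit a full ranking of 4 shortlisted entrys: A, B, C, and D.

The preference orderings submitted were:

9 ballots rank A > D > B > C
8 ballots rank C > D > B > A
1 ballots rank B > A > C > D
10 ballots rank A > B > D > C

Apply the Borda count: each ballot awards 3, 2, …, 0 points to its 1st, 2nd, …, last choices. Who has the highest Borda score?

A

Borda scores:
  A: 9·3 + 8·0 + 2 + 10·3 = 59
  B: 9·1 + 8·1 + 3 + 10·2 = 40
  C: 9·0 + 8·3 + 1 + 10·0 = 25
  D: 9·2 + 8·2 + 0 + 10·1 = 44
A has the highest total.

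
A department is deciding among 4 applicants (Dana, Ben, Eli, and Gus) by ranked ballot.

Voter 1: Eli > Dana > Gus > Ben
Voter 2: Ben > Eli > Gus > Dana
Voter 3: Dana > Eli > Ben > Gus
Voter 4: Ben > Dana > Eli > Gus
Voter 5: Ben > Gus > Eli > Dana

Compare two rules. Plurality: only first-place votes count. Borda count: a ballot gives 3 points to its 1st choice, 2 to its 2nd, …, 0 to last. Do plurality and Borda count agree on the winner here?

Plurality first-place counts: Dana 1, Ben 3, Eli 1, Gus 0 → Ben.
Borda totals: Dana 7, Ben 10, Eli 9, Gus 4 → Ben.
The two rules agree on Ben.

Yes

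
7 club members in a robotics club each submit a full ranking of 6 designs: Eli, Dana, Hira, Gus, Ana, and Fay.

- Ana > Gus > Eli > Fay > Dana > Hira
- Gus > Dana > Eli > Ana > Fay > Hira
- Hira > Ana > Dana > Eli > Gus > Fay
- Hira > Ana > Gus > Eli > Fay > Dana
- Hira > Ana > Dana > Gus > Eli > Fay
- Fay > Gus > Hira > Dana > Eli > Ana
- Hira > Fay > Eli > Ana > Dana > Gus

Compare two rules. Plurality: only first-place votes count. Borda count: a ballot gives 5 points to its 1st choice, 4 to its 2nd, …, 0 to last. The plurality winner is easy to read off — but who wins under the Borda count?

Hira

Plurality first-place counts: Eli 0, Dana 0, Hira 4, Gus 1, Ana 1, Fay 1 → Hira.
Borda totals: Eli 15, Dana 14, Hira 23, Gus 19, Ana 21, Fay 13 → Hira.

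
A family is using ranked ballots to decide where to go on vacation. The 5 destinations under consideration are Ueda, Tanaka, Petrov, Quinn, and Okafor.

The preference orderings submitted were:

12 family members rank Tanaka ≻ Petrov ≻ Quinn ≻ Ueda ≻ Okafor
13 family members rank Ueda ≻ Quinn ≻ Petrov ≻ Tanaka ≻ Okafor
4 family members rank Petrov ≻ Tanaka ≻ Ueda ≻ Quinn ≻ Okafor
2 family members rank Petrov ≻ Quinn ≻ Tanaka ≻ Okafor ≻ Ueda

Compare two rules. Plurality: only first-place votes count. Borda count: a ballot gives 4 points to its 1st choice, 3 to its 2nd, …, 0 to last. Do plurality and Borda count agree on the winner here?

Plurality first-place counts: Ueda 13, Tanaka 12, Petrov 6, Quinn 0, Okafor 0 → Ueda.
Borda totals: Ueda 72, Tanaka 77, Petrov 86, Quinn 73, Okafor 2 → Petrov.
The two rules disagree: plurality picks Ueda, Borda picks Petrov.

No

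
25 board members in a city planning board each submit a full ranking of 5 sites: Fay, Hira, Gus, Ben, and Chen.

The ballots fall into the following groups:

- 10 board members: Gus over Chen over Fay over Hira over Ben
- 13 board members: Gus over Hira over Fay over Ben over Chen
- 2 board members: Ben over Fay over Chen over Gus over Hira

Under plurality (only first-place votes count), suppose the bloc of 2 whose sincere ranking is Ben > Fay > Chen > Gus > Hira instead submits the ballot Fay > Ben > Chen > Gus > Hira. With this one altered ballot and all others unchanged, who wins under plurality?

First-place totals with the altered ballot: Fay 2, Hira 0, Gus 23, Ben 0, Chen 0.
The winner is unchanged: still Gus.

Gus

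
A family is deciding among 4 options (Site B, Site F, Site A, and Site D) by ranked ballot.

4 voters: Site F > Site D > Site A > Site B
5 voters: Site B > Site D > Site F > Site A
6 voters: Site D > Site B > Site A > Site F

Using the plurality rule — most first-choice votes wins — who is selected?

Site D

First-place vote totals:
  Site B: 5
  Site F: 4
  Site A: 0
  Site D: 6
Site D has the most first-place votes.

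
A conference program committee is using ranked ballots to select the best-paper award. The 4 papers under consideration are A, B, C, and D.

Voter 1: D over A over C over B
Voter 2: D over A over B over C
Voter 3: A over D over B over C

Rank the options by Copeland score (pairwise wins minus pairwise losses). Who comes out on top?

Pairwise results:
  A vs B: A wins 3–0.
  A vs C: A wins 3–0.
  A vs D: D wins 2–1.
  B vs C: B wins 2–1.
  B vs D: D wins 3–0.
  C vs D: D wins 3–0.
Copeland scores (wins − losses):
  A: 2 − 1 = 1
  B: 1 − 2 = -1
  C: 0 − 3 = -3
  D: 3 − 0 = 3
D has the best Copeland score.

D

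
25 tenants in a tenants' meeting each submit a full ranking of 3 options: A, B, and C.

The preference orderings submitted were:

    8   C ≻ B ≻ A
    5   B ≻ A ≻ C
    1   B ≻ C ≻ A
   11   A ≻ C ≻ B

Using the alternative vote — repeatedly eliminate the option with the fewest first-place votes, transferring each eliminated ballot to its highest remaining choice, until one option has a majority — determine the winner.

A

Round 1: A 11, C 8, B 6. B has the fewest and is eliminated.
Round 2: A 16, C 9. A has a majority.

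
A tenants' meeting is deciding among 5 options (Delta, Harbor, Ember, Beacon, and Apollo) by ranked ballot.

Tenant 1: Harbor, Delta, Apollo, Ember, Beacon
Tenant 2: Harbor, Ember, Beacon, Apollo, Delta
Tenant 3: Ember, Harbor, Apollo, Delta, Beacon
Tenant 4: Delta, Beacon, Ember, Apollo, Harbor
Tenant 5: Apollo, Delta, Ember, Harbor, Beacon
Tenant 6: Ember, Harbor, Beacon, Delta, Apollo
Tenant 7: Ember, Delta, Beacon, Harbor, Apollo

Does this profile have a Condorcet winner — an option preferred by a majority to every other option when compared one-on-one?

Yes

Head-to-head results (7 voters total):
Delta vs Harbor: Harbor wins 4–3.
Delta vs Ember: Ember wins 4–3.
Delta vs Beacon: Delta wins 5–2.
Delta vs Apollo: Delta wins 4–3.
Harbor vs Ember: Ember wins 5–2.
Harbor vs Beacon: Harbor wins 5–2.
Harbor vs Apollo: Harbor wins 5–2.
Ember vs Beacon: Ember wins 6–1.
Ember vs Apollo: Ember wins 5–2.
Beacon vs Apollo: Beacon wins 4–3.
Ember beats each rival — Delta (4–3), Harbor (5–2), Beacon (6–1), Apollo (5–2) — so Ember is the Condorcet winner.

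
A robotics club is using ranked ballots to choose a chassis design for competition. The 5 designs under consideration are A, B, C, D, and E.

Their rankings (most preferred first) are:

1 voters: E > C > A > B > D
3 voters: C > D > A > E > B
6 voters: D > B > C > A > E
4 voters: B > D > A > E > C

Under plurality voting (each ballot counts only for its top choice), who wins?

First-place vote totals:
  A: 0
  B: 4
  C: 3
  D: 6
  E: 1
D has the most first-place votes.

D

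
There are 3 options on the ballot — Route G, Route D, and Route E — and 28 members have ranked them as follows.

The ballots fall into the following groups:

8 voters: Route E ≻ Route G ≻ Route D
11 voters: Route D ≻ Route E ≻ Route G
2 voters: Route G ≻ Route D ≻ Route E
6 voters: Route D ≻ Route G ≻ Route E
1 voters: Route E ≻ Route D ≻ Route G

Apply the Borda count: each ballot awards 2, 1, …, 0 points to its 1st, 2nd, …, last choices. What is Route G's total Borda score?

18

Borda scores:
  Route G: 8·1 + 11·0 + 2·2 + 6·1 + 0 = 18
  Route D: 8·0 + 11·2 + 2·1 + 6·2 + 1 = 37
  Route E: 8·2 + 11·1 + 2·0 + 6·0 + 2 = 29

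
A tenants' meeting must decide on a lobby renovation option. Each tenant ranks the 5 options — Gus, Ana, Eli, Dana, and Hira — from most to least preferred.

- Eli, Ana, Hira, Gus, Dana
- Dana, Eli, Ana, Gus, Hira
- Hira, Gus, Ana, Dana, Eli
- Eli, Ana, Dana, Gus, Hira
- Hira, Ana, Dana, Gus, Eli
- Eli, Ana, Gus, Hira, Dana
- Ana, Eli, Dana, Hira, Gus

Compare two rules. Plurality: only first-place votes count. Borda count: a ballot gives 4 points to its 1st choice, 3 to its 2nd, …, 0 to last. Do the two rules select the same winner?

No

Plurality first-place counts: Gus 0, Ana 1, Eli 3, Dana 1, Hira 2 → Eli.
Borda totals: Gus 9, Ana 20, Eli 18, Dana 11, Hira 12 → Ana.
The two rules disagree: plurality picks Eli, Borda picks Ana.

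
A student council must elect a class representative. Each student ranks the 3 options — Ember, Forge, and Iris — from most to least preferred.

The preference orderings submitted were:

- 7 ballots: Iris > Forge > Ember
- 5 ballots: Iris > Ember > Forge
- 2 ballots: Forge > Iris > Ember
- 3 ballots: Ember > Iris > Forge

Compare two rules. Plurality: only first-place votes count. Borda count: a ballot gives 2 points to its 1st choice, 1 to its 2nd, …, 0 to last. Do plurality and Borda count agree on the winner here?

Yes

Plurality first-place counts: Ember 3, Forge 2, Iris 12 → Iris.
Borda totals: Ember 11, Forge 11, Iris 29 → Iris.
The two rules agree on Iris.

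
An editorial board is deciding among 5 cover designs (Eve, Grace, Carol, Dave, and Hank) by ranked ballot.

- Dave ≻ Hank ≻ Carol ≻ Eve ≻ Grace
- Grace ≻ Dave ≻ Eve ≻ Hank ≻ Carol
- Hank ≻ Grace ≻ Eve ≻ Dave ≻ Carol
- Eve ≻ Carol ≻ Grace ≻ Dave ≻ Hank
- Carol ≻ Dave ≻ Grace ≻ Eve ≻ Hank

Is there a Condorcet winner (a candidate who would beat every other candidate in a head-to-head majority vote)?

No

Head-to-head results (5 voters total):
Eve vs Grace: Grace wins 3–2.
Eve vs Carol: Eve wins 3–2.
Eve vs Dave: Dave wins 3–2.
Eve vs Hank: Eve wins 3–2.
Grace vs Carol: Carol wins 3–2.
Grace vs Dave: Grace wins 3–2.
Grace vs Hank: Grace wins 3–2.
Carol vs Dave: Dave wins 3–2.
Carol vs Hank: Hank wins 3–2.
Dave vs Hank: Dave wins 4–1.
No candidate beats all others: Eve beats Carol beats Grace beats Eve, a majority cycle.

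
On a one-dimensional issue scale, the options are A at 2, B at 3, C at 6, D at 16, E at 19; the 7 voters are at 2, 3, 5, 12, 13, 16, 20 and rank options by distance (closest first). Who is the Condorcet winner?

With single-peaked preferences on a line, the Condorcet winner is the candidate closest to the median voter.
The median voter (position 12) is closest to D at 16.
Check: D vs E — voters closer to D: 6 of 7.

D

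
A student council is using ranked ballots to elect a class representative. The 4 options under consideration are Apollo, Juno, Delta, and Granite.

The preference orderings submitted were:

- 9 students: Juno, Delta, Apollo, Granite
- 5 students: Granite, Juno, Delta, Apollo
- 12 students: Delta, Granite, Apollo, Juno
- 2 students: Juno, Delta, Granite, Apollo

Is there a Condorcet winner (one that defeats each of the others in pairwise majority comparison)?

No

Head-to-head results (28 voters total):
Apollo vs Juno: Juno wins 16–12.
Apollo vs Delta: Delta wins 28–0.
Apollo vs Granite: Granite wins 19–9.
Juno vs Delta: Juno wins 16–12.
Juno vs Granite: Granite wins 17–11.
Delta vs Granite: Delta wins 23–5.
No candidate beats all others: Juno beats Delta beats Granite beats Juno, a majority cycle.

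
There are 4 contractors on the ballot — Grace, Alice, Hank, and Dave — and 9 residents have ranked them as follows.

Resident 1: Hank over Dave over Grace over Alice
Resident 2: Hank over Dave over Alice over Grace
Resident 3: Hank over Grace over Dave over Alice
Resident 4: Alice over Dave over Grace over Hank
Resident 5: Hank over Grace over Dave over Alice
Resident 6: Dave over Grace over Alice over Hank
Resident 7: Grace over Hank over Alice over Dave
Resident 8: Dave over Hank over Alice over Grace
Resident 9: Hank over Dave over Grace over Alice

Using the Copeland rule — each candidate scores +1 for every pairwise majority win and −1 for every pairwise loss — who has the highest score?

Pairwise results:
  Grace vs Alice: Grace wins 6–3.
  Grace vs Hank: Hank wins 6–3.
  Grace vs Dave: Dave wins 6–3.
  Alice vs Hank: Hank wins 7–2.
  Alice vs Dave: Dave wins 7–2.
  Hank vs Dave: Hank wins 6–3.
Copeland scores (wins − losses):
  Grace: 1 − 2 = -1
  Alice: 0 − 3 = -3
  Hank: 3 − 0 = 3
  Dave: 2 − 1 = 1
Hank has the best Copeland score.

Hank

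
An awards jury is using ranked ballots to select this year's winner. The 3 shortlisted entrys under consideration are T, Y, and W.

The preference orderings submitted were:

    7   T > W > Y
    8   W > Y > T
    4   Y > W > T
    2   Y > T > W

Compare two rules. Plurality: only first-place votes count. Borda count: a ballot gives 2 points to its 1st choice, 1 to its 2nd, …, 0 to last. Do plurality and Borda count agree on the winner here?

Yes

Plurality first-place counts: T 7, Y 6, W 8 → W.
Borda totals: T 16, Y 20, W 27 → W.
The two rules agree on W.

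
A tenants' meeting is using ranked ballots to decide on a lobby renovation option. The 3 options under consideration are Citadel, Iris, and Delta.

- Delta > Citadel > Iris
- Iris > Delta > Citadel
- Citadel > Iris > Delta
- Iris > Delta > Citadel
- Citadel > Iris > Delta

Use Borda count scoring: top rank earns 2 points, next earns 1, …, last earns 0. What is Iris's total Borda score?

Borda scores:
  Citadel: 1 + 0 + 2 + 0 + 2 = 5
  Iris: 0 + 2 + 1 + 2 + 1 = 6
  Delta: 2 + 1 + 0 + 1 + 0 = 4

6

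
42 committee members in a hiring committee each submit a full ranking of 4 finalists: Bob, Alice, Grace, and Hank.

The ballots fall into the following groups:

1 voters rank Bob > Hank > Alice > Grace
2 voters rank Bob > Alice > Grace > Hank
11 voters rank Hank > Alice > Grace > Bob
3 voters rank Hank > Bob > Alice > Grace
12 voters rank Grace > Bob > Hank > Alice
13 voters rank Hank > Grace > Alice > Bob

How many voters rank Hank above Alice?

Ballots ranking Hank above Alice: 1+11+3+12+13 = 40.
Ballots ranking Alice above Hank: 2.
So 40 of 42 voters prefer Hank to Alice.

40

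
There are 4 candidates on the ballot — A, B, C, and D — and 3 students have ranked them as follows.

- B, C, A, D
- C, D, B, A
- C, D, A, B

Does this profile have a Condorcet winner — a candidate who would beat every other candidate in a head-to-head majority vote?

Head-to-head results (3 voters total):
A vs B: B wins 2–1.
A vs C: C wins 3–0.
A vs D: D wins 2–1.
B vs C: C wins 2–1.
B vs D: D wins 2–1.
C vs D: C wins 3–0.
C beats each rival — A (3–0), B (2–1), D (3–0) — so C is the Condorcet winner.

Yes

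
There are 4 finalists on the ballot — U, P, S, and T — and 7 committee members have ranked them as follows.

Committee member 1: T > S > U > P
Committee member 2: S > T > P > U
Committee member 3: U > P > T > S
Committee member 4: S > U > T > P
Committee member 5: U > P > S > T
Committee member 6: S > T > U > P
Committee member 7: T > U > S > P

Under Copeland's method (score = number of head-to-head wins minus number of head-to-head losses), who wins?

S

Pairwise results:
  U vs P: U wins 6–1.
  U vs S: S wins 4–3.
  U vs T: T wins 4–3.
  P vs S: S wins 5–2.
  P vs T: T wins 5–2.
  S vs T: S wins 4–3.
Copeland scores (wins − losses):
  U: 1 − 2 = -1
  P: 0 − 3 = -3
  S: 3 − 0 = 3
  T: 2 − 1 = 1
S has the best Copeland score.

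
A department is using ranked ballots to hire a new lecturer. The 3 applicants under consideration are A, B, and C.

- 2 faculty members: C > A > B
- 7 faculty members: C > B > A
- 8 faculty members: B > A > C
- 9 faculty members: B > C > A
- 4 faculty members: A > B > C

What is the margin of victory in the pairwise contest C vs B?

12

Ballots ranking C above B: 2+7 = 9.
Ballots ranking B above C: 8+9+4 = 21.
B wins 21–9, a margin of 12.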